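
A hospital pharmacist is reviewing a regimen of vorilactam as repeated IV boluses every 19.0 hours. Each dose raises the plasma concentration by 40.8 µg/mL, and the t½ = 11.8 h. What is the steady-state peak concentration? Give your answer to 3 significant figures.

60.7 µg/mL

k = ln 2 / 11.8 = 0.05874 h⁻¹
Fraction remaining after one interval: e^(−kτ) = e^(−0.05874 × 19.0) = 0.3276
R = 1 / (1 − 0.3276) = 1.487
Css,max = 40.8 × 1.487 ≈ 60.7 µg/mL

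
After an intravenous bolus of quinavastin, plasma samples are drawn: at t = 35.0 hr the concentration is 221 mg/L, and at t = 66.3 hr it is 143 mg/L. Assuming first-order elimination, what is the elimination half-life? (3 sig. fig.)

49.8 hours

k = ln(C₁/C₂) / (t₂ − t₁) = ln(221/143) / (66.3 − 35.0)
  = 0.4353 / 31.30 = 0.01391 hr⁻¹
t½ = ln 2 / k = ln 2 / 0.01391 ≈ 49.8 hours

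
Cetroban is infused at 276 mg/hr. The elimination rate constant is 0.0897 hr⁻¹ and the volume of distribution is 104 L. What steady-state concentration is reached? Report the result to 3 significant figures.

CL = k · V = 0.0897 × 104 = 9.329 L/hr
Css = rate / CL = 276 / 9.329 ≈ 29.6 µg/mL

29.6 µg/mL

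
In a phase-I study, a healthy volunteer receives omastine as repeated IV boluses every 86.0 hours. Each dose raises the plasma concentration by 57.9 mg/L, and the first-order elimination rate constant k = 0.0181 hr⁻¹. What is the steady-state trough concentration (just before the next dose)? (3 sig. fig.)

15.5 mg/L

Fraction remaining after one interval: e^(−kτ) = e^(−0.01810 × 86.0) = 0.2109
R = 1 / (1 − 0.2109) = 1.267
Css,max = 57.9 × 1.267 = 73.37 mg/L
Css,min = Css,max × e^(−kτ) = 73.37 × 0.2109 ≈ 15.5 mg/L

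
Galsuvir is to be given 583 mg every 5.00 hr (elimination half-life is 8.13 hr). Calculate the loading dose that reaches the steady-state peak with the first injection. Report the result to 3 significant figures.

1680 mg

k = ln 2 / 8.13 = 0.08526 hr⁻¹
Accumulation ratio R = 1 / (1 − e^(−kτ)) = 1 / (1 − e^(−0.08526×5.00)) = 1 / (1 − 0.6529) = 2.881
Loading dose = maintenance dose × R = 583 × 2.881 ≈ 1680 mg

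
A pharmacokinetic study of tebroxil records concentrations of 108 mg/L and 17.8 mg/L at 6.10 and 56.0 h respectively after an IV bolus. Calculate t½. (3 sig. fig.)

19.2 hours

k = ln(C₁/C₂) / (t₂ − t₁) = ln(108/17.8) / (56.0 − 6.10)
  = 1.803 / 49.90 = 0.03613 h⁻¹
t½ = ln 2 / k = ln 2 / 0.03613 ≈ 19.2 hours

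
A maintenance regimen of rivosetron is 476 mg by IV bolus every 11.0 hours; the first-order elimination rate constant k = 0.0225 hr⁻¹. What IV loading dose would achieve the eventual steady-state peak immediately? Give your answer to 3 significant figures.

2170 mg

Accumulation ratio R = 1 / (1 − e^(−kτ)) = 1 / (1 − e^(−0.02250×11.0)) = 1 / (1 − 0.7808) = 4.561
Loading dose = maintenance dose × R = 476 × 4.561 ≈ 2170 mg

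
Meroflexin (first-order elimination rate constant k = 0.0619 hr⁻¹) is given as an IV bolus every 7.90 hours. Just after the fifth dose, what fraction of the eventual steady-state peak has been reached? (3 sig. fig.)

0.913

f_n = 1 − e^(−nkτ) = 1 − e^(−5 × 0.06190 × 7.90) = 1 − e^(−2.445) = 1 − 0.08672 ≈ 0.913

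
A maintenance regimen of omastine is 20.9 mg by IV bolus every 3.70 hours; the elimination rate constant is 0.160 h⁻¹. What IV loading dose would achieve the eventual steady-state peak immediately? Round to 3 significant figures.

46.8 mg

Accumulation ratio R = 1 / (1 − e^(−kτ)) = 1 / (1 − e^(−0.1600×3.70)) = 1 / (1 − 0.5532) = 2.238
Loading dose = maintenance dose × R = 20.9 × 2.238 ≈ 46.8 mg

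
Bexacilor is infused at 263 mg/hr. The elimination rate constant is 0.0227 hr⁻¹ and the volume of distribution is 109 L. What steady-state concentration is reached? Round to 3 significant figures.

106 µg/mL

CL = k · V = 0.0227 × 109 = 2.474 L/hr
Css = rate / CL = 263 / 2.474 ≈ 106 µg/mL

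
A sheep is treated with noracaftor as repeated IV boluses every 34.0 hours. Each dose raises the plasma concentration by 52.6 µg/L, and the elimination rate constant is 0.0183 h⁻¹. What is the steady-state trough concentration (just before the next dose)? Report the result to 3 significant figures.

60.9 µg/L

Fraction remaining after one interval: e^(−kτ) = e^(−0.01830 × 34.0) = 0.5368
R = 1 / (1 − 0.5368) = 2.159
Css,max = 52.6 × 2.159 = 113.5 µg/L
Css,min = Css,max × e^(−kτ) = 113.5 × 0.5368 ≈ 60.9 µg/L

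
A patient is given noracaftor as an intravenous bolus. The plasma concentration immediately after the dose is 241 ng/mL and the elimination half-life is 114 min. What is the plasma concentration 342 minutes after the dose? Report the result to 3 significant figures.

30.1 ng/mL

k = ln 2 / 114 = 0.006080 min⁻¹
342 min is 3.000 half-lives, so C = 241 × (1/2)^3.000 = 241 × 0.1250 ≈ 30.1 ng/mL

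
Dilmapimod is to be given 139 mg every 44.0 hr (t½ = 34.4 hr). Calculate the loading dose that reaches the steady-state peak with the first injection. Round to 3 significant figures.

236 mg

k = ln 2 / 34.4 = 0.02015 hr⁻¹
Accumulation ratio R = 1 / (1 − e^(−kτ)) = 1 / (1 − e^(−0.02015×44.0)) = 1 / (1 − 0.4121) = 1.701
Loading dose = maintenance dose × R = 139 × 1.701 ≈ 236 mg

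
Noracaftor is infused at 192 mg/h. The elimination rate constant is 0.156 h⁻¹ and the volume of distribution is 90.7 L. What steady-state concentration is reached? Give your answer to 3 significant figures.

13.6 µg/mL

CL = k · V = 0.156 × 90.7 = 14.15 L/h
Css = rate / CL = 192 / 14.15 ≈ 13.6 µg/mL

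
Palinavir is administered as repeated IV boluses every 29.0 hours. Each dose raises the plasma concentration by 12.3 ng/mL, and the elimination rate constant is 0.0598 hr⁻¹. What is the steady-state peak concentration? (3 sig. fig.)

Fraction remaining after one interval: e^(−kτ) = e^(−0.05980 × 29.0) = 0.1765
R = 1 / (1 − 0.1765) = 1.214
Css,max = 12.3 × 1.214 ≈ 14.9 ng/mL

14.9 ng/mL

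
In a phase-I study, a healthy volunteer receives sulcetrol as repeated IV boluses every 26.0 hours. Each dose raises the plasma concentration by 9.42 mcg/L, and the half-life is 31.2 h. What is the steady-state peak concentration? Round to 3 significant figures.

k = ln 2 / 31.2 = 0.02222 h⁻¹
Fraction remaining after one interval: e^(−kτ) = e^(−0.02222 × 26.0) = 0.5612
R = 1 / (1 − 0.5612) = 2.279
Css,max = 9.42 × 2.279 ≈ 21.5 mcg/L

21.5 mcg/L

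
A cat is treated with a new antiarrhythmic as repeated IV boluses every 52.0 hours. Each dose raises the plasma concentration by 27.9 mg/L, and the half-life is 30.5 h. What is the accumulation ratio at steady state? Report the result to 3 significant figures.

k = ln 2 / 30.5 = 0.02273 h⁻¹
Fraction remaining after one interval: e^(−kτ) = e^(−0.02273 × 52.0) = 0.3067
R = 1 / (1 − 0.3067) = 1 / 0.6933 ≈ 1.44

1.44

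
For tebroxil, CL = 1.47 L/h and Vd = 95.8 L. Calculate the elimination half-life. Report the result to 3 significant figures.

45.2 hours

k = CL / V = 1.47 / 95.8 = 0.01534 h⁻¹
t½ = ln 2 / k = ln 2 / 0.01534 ≈ 45.2 hours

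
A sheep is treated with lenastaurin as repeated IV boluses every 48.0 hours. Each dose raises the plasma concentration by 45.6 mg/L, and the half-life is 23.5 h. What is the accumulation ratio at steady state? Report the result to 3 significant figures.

1.32

k = ln 2 / 23.5 = 0.02950 h⁻¹
Fraction remaining after one interval: e^(−kτ) = e^(−0.02950 × 48.0) = 0.2427
R = 1 / (1 − 0.2427) = 1 / 0.7573 ≈ 1.32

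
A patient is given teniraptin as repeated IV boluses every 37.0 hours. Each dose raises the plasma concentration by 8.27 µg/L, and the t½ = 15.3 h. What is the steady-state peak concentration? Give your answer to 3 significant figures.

k = ln 2 / 15.3 = 0.04530 h⁻¹
Fraction remaining after one interval: e^(−kτ) = e^(−0.04530 × 37.0) = 0.1871
R = 1 / (1 − 0.1871) = 1.230
Css,max = 8.27 × 1.230 ≈ 10.2 µg/L

10.2 µg/L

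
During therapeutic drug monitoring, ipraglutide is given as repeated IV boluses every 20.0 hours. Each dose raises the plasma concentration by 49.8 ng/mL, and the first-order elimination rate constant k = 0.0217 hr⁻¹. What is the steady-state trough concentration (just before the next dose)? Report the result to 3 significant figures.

91.6 ng/mL

Fraction remaining after one interval: e^(−kτ) = e^(−0.02170 × 20.0) = 0.6479
R = 1 / (1 − 0.6479) = 2.840
Css,max = 49.8 × 2.840 = 141.4 ng/mL
Css,min = Css,max × e^(−kτ) = 141.4 × 0.6479 ≈ 91.6 ng/mL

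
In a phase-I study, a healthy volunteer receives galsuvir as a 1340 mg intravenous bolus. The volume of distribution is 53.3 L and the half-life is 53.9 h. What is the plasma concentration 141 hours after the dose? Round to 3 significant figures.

C₀ = dose / V = 1340 / 53.3 = 25.14 µg/mL
k = ln 2 / 53.9 = 0.01286 h⁻¹
C(t) = C₀ e^(−kt) = 25.14 × e^(−0.01286 × 141) = 25.14 × e^(−1.813) = 25.14 × 0.1631 ≈ 4.10 µg/mL

4.10 µg/mL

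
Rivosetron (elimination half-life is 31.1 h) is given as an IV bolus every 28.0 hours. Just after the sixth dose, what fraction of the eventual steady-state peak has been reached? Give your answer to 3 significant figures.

0.976

k = ln 2 / 31.1 = 0.02229 h⁻¹
f_n = 1 − e^(−nkτ) = 1 − e^(−6 × 0.02229 × 28.0) = 1 − e^(−3.744) = 1 − 0.02365 ≈ 0.976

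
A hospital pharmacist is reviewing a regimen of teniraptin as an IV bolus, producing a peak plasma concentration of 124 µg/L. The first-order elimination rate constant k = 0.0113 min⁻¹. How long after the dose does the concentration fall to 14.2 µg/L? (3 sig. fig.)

C(t) = C₀ e^(−kt)  ⇒  t = ln(C₀/C) / k
t = ln(124/14.2) / 0.01130 = 2.167 / 0.01130 ≈ 192 minutes

192 minutes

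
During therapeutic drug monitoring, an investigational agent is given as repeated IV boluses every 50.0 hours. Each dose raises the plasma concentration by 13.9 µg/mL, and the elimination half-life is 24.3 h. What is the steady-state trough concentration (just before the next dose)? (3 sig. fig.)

4.39 µg/mL

k = ln 2 / 24.3 = 0.02852 h⁻¹
Fraction remaining after one interval: e^(−kτ) = e^(−0.02852 × 50.0) = 0.2402
R = 1 / (1 − 0.2402) = 1.316
Css,max = 13.9 × 1.316 = 18.29 µg/mL
Css,min = Css,max × e^(−kτ) = 18.29 × 0.2402 ≈ 4.39 µg/mL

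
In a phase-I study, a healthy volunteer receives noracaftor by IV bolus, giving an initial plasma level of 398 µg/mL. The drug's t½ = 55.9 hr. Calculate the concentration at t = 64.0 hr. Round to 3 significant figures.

k = ln 2 / 55.9 = 0.01240 hr⁻¹
64.0 hr is 1.145 half-lives, so C = 398 × (1/2)^1.145 = 398 × 0.4522 ≈ 180 µg/mL

180 µg/mL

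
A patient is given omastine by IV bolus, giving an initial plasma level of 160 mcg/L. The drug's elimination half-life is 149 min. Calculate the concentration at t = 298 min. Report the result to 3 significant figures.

k = ln 2 / 149 = 0.004652 min⁻¹
C(t) = C₀ e^(−kt) = 160 × e^(−0.004652 × 298) = 160 × e^(−1.386) = 160 × 0.2500 ≈ 40.0 mcg/L

40.0 mcg/L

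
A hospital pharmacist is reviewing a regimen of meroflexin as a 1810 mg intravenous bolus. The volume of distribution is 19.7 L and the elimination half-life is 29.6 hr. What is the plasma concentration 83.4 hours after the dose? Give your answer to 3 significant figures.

13.0 µg/mL

C₀ = dose / V = 1810 / 19.7 = 91.88 µg/mL
k = ln 2 / 29.6 = 0.02342 hr⁻¹
C(t) = C₀ e^(−kt) = 91.88 × e^(−0.02342 × 83.4) = 91.88 × e^(−1.953) = 91.88 × 0.1418 ≈ 13.0 µg/mL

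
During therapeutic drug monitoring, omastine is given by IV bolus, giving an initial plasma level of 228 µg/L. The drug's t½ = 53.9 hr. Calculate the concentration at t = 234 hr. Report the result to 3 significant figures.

11.2 µg/L

k = ln 2 / 53.9 = 0.01286 hr⁻¹
C(t) = C₀ e^(−kt) = 228 × e^(−0.01286 × 234) = 228 × e^(−3.009) = 228 × 0.04933 ≈ 11.2 µg/L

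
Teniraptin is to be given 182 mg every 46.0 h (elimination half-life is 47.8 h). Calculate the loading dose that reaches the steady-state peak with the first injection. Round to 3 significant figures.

374 mg

k = ln 2 / 47.8 = 0.01450 h⁻¹
Accumulation ratio R = 1 / (1 − e^(−kτ)) = 1 / (1 − e^(−0.01450×46.0)) = 1 / (1 − 0.5132) = 2.054
Loading dose = maintenance dose × R = 182 × 2.054 ≈ 374 mg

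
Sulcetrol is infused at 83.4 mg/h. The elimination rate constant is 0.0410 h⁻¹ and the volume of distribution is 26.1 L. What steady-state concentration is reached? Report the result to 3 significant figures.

CL = k · V = 0.0410 × 26.1 = 1.070 L/h
Css = rate / CL = 83.4 / 1.070 ≈ 77.9 mg/L

77.9 mg/L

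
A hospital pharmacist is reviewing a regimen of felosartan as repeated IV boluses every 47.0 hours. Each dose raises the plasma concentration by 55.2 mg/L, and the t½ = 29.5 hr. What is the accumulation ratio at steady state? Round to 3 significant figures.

k = ln 2 / 29.5 = 0.02350 hr⁻¹
Fraction remaining after one interval: e^(−kτ) = e^(−0.02350 × 47.0) = 0.3314
R = 1 / (1 − 0.3314) = 1 / 0.6686 ≈ 1.50

1.50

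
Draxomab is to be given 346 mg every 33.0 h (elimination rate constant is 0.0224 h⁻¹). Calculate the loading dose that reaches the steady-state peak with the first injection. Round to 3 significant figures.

662 mg

Accumulation ratio R = 1 / (1 − e^(−kτ)) = 1 / (1 − e^(−0.02240×33.0)) = 1 / (1 − 0.4775) = 1.914
Loading dose = maintenance dose × R = 346 × 1.914 ≈ 662 mg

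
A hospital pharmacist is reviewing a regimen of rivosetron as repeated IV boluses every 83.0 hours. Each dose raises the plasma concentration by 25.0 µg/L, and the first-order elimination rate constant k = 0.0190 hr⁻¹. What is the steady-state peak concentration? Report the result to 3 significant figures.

Fraction remaining after one interval: e^(−kτ) = e^(−0.01900 × 83.0) = 0.2066
R = 1 / (1 − 0.2066) = 1.260
Css,max = 25.0 × 1.260 ≈ 31.5 µg/L

31.5 µg/L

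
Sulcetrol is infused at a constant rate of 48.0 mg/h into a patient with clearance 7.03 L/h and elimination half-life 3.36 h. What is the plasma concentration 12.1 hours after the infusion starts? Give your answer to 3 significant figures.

6.27 µg/mL

Css = rate / CL = 48.0 / 7.03 = 6.828 µg/mL
k = ln 2 / 3.36 = 0.2063 h⁻¹
C(t) = Css (1 − e^(−kt)) = 6.828 × (1 − e^(−2.496)) = 6.828 × 0.9176 ≈ 6.27 µg/mL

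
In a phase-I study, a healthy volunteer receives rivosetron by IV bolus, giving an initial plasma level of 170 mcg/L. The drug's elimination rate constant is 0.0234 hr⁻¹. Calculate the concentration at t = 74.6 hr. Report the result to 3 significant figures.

C(t) = C₀ e^(−kt) = 170 × e^(−0.02340 × 74.6) = 170 × e^(−1.746) = 170 × 0.1745 ≈ 29.7 mcg/L

29.7 mcg/L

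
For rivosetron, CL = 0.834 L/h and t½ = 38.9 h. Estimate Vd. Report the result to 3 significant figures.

k = ln 2 / t½ = ln 2 / 38.9 = 0.01782 h⁻¹
V = CL / k = 0.834 / 0.01782 ≈ 46.8 L

46.8 L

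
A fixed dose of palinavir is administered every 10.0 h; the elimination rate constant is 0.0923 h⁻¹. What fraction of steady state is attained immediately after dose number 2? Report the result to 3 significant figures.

f_n = 1 − e^(−nkτ) = 1 − e^(−2 × 0.09230 × 10.0) = 1 − e^(−1.846) = 1 − 0.1579 ≈ 0.842

0.842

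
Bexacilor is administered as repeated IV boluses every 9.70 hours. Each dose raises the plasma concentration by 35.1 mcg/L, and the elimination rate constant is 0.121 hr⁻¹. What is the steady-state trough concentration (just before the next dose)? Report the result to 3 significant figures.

Fraction remaining after one interval: e^(−kτ) = e^(−0.1210 × 9.70) = 0.3092
R = 1 / (1 − 0.3092) = 1.448
Css,max = 35.1 × 1.448 = 50.81 mcg/L
Css,min = Css,max × e^(−kτ) = 50.81 × 0.3092 ≈ 15.7 mcg/L

15.7 mcg/L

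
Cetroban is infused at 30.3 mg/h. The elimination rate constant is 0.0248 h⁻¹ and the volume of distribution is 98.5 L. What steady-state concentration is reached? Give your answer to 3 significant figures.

CL = k · V = 0.0248 × 98.5 = 2.443 L/h
Css = rate / CL = 30.3 / 2.443 ≈ 12.4 mg/L

12.4 mg/L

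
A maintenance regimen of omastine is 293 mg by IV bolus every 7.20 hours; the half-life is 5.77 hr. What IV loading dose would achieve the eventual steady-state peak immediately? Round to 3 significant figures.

k = ln 2 / 5.77 = 0.1201 hr⁻¹
Accumulation ratio R = 1 / (1 − e^(−kτ)) = 1 / (1 − e^(−0.1201×7.20)) = 1 / (1 − 0.4211) = 1.727
Loading dose = maintenance dose × R = 293 × 1.727 ≈ 506 mg

506 mg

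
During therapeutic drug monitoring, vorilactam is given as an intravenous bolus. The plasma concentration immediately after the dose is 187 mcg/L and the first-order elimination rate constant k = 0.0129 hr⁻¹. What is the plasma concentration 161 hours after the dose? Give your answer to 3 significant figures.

23.4 mcg/L

C(t) = C₀ e^(−kt) = 187 × e^(−0.01290 × 161) = 187 × e^(−2.077) = 187 × 0.1253 ≈ 23.4 mcg/L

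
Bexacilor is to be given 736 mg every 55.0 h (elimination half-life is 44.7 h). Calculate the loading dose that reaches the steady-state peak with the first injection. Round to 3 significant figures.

k = ln 2 / 44.7 = 0.01551 h⁻¹
Accumulation ratio R = 1 / (1 − e^(−kτ)) = 1 / (1 − e^(−0.01551×55.0)) = 1 / (1 − 0.4262) = 1.743
Loading dose = maintenance dose × R = 736 × 1.743 ≈ 1280 mg

1280 mg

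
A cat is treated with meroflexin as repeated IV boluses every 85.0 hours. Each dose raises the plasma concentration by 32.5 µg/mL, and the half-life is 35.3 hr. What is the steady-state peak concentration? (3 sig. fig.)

40.0 µg/mL

k = ln 2 / 35.3 = 0.01964 hr⁻¹
Fraction remaining after one interval: e^(−kτ) = e^(−0.01964 × 85.0) = 0.1884
R = 1 / (1 − 0.1884) = 1.232
Css,max = 32.5 × 1.232 ≈ 40.0 µg/mL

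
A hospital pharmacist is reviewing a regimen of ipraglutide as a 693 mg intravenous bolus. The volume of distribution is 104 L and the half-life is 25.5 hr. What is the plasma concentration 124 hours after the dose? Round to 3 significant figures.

0.229 mg/L

C₀ = dose / V = 693 / 104 = 6.663 mg/L
k = ln 2 / 25.5 = 0.02718 hr⁻¹
C(t) = C₀ e^(−kt) = 6.663 × e^(−0.02718 × 124) = 6.663 × e^(−3.371) = 6.663 × 0.03437 ≈ 0.229 mg/L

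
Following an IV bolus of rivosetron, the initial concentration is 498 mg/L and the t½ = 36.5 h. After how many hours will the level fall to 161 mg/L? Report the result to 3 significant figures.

k = ln 2 / 36.5 = 0.01899 h⁻¹
C(t) = C₀ e^(−kt)  ⇒  t = ln(C₀/C) / k
t = ln(498/161) / 0.01899 = 1.129 / 0.01899 ≈ 59.5 hours

59.5 hours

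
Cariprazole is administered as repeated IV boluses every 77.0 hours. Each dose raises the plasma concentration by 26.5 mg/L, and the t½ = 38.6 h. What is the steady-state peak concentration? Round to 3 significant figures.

35.4 mg/L

k = ln 2 / 38.6 = 0.01796 h⁻¹
Fraction remaining after one interval: e^(−kτ) = e^(−0.01796 × 77.0) = 0.2509
R = 1 / (1 − 0.2509) = 1.335
Css,max = 26.5 × 1.335 ≈ 35.4 mg/L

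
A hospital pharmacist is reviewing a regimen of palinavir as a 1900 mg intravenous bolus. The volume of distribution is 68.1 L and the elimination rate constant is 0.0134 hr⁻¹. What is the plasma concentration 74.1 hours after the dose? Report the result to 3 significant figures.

10.3 mg/L

C₀ = dose / V = 1900 / 68.1 = 27.90 mg/L
C(t) = C₀ e^(−kt) = 27.90 × e^(−0.01340 × 74.1) = 27.90 × e^(−0.9929) = 27.90 × 0.3705 ≈ 10.3 mg/L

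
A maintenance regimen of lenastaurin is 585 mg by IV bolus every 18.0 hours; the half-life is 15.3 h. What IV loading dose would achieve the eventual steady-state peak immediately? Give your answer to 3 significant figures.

k = ln 2 / 15.3 = 0.04530 h⁻¹
Accumulation ratio R = 1 / (1 − e^(−kτ)) = 1 / (1 − e^(−0.04530×18.0)) = 1 / (1 − 0.4424) = 1.794
Loading dose = maintenance dose × R = 585 × 1.794 ≈ 1050 mg

1050 mg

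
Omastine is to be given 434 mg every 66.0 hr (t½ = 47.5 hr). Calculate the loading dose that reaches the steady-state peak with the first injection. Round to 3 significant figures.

702 mg

k = ln 2 / 47.5 = 0.01459 hr⁻¹
Accumulation ratio R = 1 / (1 − e^(−kτ)) = 1 / (1 − e^(−0.01459×66.0)) = 1 / (1 − 0.3817) = 1.617
Loading dose = maintenance dose × R = 434 × 1.617 ≈ 702 mg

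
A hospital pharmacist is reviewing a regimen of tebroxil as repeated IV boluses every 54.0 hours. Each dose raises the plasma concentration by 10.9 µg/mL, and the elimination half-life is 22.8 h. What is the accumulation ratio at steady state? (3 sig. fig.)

k = ln 2 / 22.8 = 0.03040 h⁻¹
Fraction remaining after one interval: e^(−kτ) = e^(−0.03040 × 54.0) = 0.1937
R = 1 / (1 − 0.1937) = 1 / 0.8063 ≈ 1.24

1.24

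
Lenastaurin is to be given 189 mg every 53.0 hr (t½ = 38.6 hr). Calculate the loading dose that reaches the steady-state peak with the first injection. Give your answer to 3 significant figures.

k = ln 2 / 38.6 = 0.01796 hr⁻¹
Accumulation ratio R = 1 / (1 − e^(−kτ)) = 1 / (1 − e^(−0.01796×53.0)) = 1 / (1 − 0.3861) = 1.629
Loading dose = maintenance dose × R = 189 × 1.629 ≈ 308 mg

308 mg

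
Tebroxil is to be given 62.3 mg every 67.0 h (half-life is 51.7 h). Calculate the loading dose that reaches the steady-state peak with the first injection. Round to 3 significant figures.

105 mg

k = ln 2 / 51.7 = 0.01341 h⁻¹
Accumulation ratio R = 1 / (1 − e^(−kτ)) = 1 / (1 − e^(−0.01341×67.0)) = 1 / (1 − 0.4073) = 1.687
Loading dose = maintenance dose × R = 62.3 × 1.687 ≈ 105 mg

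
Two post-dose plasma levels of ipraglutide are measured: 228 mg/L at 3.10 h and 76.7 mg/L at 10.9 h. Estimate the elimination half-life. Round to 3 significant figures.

4.96 hours

k = ln(C₁/C₂) / (t₂ − t₁) = ln(228/76.7) / (10.9 − 3.10)
  = 1.089 / 7.800 = 0.1397 h⁻¹
t½ = ln 2 / k = ln 2 / 0.1397 ≈ 4.96 hours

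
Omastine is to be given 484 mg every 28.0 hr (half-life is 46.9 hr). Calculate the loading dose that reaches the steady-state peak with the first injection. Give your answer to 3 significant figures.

k = ln 2 / 46.9 = 0.01478 hr⁻¹
Accumulation ratio R = 1 / (1 − e^(−kτ)) = 1 / (1 − e^(−0.01478×28.0)) = 1 / (1 − 0.6611) = 2.951
Loading dose = maintenance dose × R = 484 × 2.951 ≈ 1430 mg

1430 mg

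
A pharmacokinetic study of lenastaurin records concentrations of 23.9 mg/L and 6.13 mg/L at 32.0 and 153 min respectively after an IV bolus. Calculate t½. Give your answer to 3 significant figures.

61.6 minutes

k = ln(C₁/C₂) / (t₂ − t₁) = ln(23.9/6.13) / (153 − 32.0)
  = 1.361 / 121.0 = 0.01125 min⁻¹
t½ = ln 2 / k = ln 2 / 0.01125 ≈ 61.6 minutes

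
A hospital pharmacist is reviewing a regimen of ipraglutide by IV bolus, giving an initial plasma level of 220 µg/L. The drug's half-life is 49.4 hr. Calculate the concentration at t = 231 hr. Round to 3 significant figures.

k = ln 2 / 49.4 = 0.01403 hr⁻¹
231 hr is 4.676 half-lives, so C = 220 × (1/2)^4.676 = 220 × 0.03912 ≈ 8.61 µg/L

8.61 µg/L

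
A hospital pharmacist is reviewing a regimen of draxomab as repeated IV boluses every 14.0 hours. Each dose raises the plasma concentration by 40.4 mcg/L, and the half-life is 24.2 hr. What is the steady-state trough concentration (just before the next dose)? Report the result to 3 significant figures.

k = ln 2 / 24.2 = 0.02864 hr⁻¹
Fraction remaining after one interval: e^(−kτ) = e^(−0.02864 × 14.0) = 0.6697
R = 1 / (1 − 0.6697) = 3.027
Css,max = 40.4 × 3.027 = 122.3 mcg/L
Css,min = Css,max × e^(−kτ) = 122.3 × 0.6697 ≈ 81.9 mcg/L

81.9 mcg/L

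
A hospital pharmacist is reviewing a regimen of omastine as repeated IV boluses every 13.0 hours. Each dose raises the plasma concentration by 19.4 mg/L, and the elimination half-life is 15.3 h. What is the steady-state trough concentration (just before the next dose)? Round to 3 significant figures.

k = ln 2 / 15.3 = 0.04530 h⁻¹
Fraction remaining after one interval: e^(−kτ) = e^(−0.04530 × 13.0) = 0.5549
R = 1 / (1 − 0.5549) = 2.247
Css,max = 19.4 × 2.247 = 43.59 mg/L
Css,min = Css,max × e^(−kτ) = 43.59 × 0.5549 ≈ 24.2 mg/L

24.2 mg/L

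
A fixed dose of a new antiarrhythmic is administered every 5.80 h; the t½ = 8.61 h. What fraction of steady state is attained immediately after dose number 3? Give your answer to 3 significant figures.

0.754

k = ln 2 / 8.61 = 0.08050 h⁻¹
f_n = 1 − e^(−nkτ) = 1 − e^(−3 × 0.08050 × 5.80) = 1 − e^(−1.401) = 1 − 0.2464 ≈ 0.754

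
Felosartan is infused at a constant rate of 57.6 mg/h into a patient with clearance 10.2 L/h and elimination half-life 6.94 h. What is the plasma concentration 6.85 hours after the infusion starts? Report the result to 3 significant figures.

Css = rate / CL = 57.6 / 10.2 = 5.647 µg/mL
k = ln 2 / 6.94 = 0.09988 h⁻¹
C(t) = Css (1 − e^(−kt)) = 5.647 × (1 − e^(−0.6842)) = 5.647 × 0.4955 ≈ 2.80 µg/mL

2.80 µg/mL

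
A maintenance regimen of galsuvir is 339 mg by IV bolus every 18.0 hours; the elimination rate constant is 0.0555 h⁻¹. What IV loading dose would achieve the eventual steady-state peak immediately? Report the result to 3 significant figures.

537 mg

Accumulation ratio R = 1 / (1 − e^(−kτ)) = 1 / (1 − e^(−0.05550×18.0)) = 1 / (1 − 0.3682) = 1.583
Loading dose = maintenance dose × R = 339 × 1.583 ≈ 537 mg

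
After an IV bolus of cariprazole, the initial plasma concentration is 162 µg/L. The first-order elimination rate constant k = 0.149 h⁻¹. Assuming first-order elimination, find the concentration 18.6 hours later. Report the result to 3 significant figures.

10.1 µg/L

C(t) = C₀ e^(−kt) = 162 × e^(−0.1490 × 18.6) = 162 × e^(−2.771) = 162 × 0.06257 ≈ 10.1 µg/L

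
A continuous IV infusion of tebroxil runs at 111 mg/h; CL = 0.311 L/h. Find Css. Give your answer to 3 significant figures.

357 mg/L

Css = infusion rate / CL = 111 / 0.311 ≈ 357 mg/L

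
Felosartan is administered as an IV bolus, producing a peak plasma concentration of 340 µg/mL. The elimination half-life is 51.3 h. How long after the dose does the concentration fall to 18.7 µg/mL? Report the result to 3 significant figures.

k = ln 2 / 51.3 = 0.01351 h⁻¹
C(t) = C₀ e^(−kt)  ⇒  t = ln(C₀/C) / k
t = ln(340/18.7) / 0.01351 = 2.900 / 0.01351 ≈ 215 hours

215 hours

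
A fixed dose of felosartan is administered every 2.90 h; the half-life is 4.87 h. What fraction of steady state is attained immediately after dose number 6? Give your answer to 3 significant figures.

k = ln 2 / 4.87 = 0.1423 h⁻¹
f_n = 1 − e^(−nkτ) = 1 − e^(−6 × 0.1423 × 2.90) = 1 − e^(−2.477) = 1 − 0.08403 ≈ 0.916

0.916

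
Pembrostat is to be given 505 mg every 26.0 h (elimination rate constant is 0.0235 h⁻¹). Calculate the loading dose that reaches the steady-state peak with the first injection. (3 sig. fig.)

Accumulation ratio R = 1 / (1 − e^(−kτ)) = 1 / (1 − e^(−0.02350×26.0)) = 1 / (1 − 0.5428) = 2.187
Loading dose = maintenance dose × R = 505 × 2.187 ≈ 1100 mg

1100 mg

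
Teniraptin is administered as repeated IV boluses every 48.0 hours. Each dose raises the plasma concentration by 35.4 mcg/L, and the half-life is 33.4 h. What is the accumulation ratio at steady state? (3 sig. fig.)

1.59

k = ln 2 / 33.4 = 0.02075 h⁻¹
Fraction remaining after one interval: e^(−kτ) = e^(−0.02075 × 48.0) = 0.3693
R = 1 / (1 − 0.3693) = 1 / 0.6307 ≈ 1.59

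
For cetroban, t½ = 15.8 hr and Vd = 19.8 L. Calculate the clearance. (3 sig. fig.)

0.869 L/hr

k = ln 2 / t½ = ln 2 / 15.8 = 0.04387 hr⁻¹
CL = k · V = 0.04387 × 19.8 ≈ 0.869 L/hr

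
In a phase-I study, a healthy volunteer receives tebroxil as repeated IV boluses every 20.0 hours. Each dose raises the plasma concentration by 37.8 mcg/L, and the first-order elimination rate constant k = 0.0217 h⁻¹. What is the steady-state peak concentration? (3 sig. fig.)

107 mcg/L

Fraction remaining after one interval: e^(−kτ) = e^(−0.02170 × 20.0) = 0.6479
R = 1 / (1 − 0.6479) = 2.840
Css,max = 37.8 × 2.840 ≈ 107 mcg/L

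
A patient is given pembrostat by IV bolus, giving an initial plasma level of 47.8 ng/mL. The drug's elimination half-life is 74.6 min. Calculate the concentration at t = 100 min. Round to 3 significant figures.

k = ln 2 / 74.6 = 0.009292 min⁻¹
100 min is 1.340 half-lives, so C = 47.8 × (1/2)^1.340 = 47.8 × 0.3949 ≈ 18.9 ng/mL

18.9 ng/mL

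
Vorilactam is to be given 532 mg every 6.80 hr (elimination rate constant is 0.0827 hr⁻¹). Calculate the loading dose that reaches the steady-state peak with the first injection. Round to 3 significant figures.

1240 mg

Accumulation ratio R = 1 / (1 − e^(−kτ)) = 1 / (1 − e^(−0.08270×6.80)) = 1 / (1 − 0.5699) = 2.325
Loading dose = maintenance dose × R = 532 × 2.325 ≈ 1240 mg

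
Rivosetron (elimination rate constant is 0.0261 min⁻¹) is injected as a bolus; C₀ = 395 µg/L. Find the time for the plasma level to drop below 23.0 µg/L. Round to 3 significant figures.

C(t) = C₀ e^(−kt)  ⇒  t = ln(C₀/C) / k
t = ln(395/23.0) / 0.02610 = 2.843 / 0.02610 ≈ 109 minutes

109 minutes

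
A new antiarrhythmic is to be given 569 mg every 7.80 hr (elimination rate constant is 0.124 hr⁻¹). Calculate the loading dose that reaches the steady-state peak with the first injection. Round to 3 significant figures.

918 mg

Accumulation ratio R = 1 / (1 − e^(−kτ)) = 1 / (1 − e^(−0.1240×7.80)) = 1 / (1 − 0.3801) = 1.613
Loading dose = maintenance dose × R = 569 × 1.613 ≈ 918 mg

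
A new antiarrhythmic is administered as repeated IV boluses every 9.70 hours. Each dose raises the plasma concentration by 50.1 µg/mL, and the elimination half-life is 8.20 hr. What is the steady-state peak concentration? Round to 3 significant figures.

89.5 µg/mL

k = ln 2 / 8.20 = 0.08453 hr⁻¹
Fraction remaining after one interval: e^(−kτ) = e^(−0.08453 × 9.70) = 0.4405
R = 1 / (1 − 0.4405) = 1.787
Css,max = 50.1 × 1.787 ≈ 89.5 µg/mL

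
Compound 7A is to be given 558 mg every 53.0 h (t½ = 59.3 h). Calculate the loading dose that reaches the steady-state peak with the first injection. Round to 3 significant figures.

k = ln 2 / 59.3 = 0.01169 h⁻¹
Accumulation ratio R = 1 / (1 − e^(−kτ)) = 1 / (1 − e^(−0.01169×53.0)) = 1 / (1 − 0.5382) = 2.165
Loading dose = maintenance dose × R = 558 × 2.165 ≈ 1210 mg

1210 mg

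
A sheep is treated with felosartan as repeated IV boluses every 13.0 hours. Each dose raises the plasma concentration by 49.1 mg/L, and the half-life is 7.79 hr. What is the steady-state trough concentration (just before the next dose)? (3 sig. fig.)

22.5 mg/L

k = ln 2 / 7.79 = 0.08898 hr⁻¹
Fraction remaining after one interval: e^(−kτ) = e^(−0.08898 × 13.0) = 0.3145
R = 1 / (1 − 0.3145) = 1.459
Css,max = 49.1 × 1.459 = 71.63 mg/L
Css,min = Css,max × e^(−kτ) = 71.63 × 0.3145 ≈ 22.5 mg/L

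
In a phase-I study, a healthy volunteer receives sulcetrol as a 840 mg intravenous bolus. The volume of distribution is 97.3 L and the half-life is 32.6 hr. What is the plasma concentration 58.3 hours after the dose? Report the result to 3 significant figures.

C₀ = dose / V = 840 / 97.3 = 8.633 mg/L
k = ln 2 / 32.6 = 0.02126 hr⁻¹
C(t) = C₀ e^(−kt) = 8.633 × e^(−0.02126 × 58.3) = 8.633 × e^(−1.240) = 8.633 × 0.2895 ≈ 2.50 mg/L

2.50 mg/L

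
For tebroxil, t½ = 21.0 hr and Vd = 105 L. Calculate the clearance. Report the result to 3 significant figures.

3.47 L/hr

k = ln 2 / t½ = ln 2 / 21.0 = 0.03301 hr⁻¹
CL = k · V = 0.03301 × 105 ≈ 3.47 L/hr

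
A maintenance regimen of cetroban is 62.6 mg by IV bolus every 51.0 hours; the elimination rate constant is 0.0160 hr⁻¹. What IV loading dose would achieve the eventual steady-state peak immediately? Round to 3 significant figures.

112 mg

Accumulation ratio R = 1 / (1 − e^(−kτ)) = 1 / (1 − e^(−0.01600×51.0)) = 1 / (1 − 0.4422) = 1.793
Loading dose = maintenance dose × R = 62.6 × 1.793 ≈ 112 mg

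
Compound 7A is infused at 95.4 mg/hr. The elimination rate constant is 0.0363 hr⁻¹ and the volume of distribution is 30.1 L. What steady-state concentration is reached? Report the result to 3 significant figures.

CL = k · V = 0.0363 × 30.1 = 1.093 L/hr
Css = rate / CL = 95.4 / 1.093 ≈ 87.3 µg/mL

87.3 µg/mL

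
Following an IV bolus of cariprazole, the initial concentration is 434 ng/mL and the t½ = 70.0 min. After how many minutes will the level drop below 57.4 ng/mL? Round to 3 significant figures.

k = ln 2 / 70.0 = 0.009902 min⁻¹
C(t) = C₀ e^(−kt)  ⇒  t = ln(C₀/C) / k
t = ln(434/57.4) / 0.009902 = 2.023 / 0.009902 ≈ 204 minutes

204 minutes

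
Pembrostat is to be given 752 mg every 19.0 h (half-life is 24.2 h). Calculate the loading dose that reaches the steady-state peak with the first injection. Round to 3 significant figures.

1790 mg

k = ln 2 / 24.2 = 0.02864 h⁻¹
Accumulation ratio R = 1 / (1 − e^(−kτ)) = 1 / (1 − e^(−0.02864×19.0)) = 1 / (1 − 0.5803) = 2.383
Loading dose = maintenance dose × R = 752 × 2.383 ≈ 1790 mg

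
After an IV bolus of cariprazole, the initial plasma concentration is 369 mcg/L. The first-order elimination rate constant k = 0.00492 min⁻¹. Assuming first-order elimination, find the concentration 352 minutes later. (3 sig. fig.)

65.3 mcg/L

C(t) = C₀ e^(−kt) = 369 × e^(−0.004920 × 352) = 369 × e^(−1.732) = 369 × 0.1770 ≈ 65.3 mcg/L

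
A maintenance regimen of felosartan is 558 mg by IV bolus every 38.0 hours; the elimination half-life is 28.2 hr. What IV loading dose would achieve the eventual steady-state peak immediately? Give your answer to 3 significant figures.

k = ln 2 / 28.2 = 0.02458 hr⁻¹
Accumulation ratio R = 1 / (1 − e^(−kτ)) = 1 / (1 − e^(−0.02458×38.0)) = 1 / (1 − 0.3930) = 1.647
Loading dose = maintenance dose × R = 558 × 1.647 ≈ 919 mg

919 mg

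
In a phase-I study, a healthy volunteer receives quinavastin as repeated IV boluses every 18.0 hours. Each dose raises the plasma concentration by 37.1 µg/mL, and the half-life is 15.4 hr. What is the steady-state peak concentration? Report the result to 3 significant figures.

66.8 µg/mL

k = ln 2 / 15.4 = 0.04501 hr⁻¹
Fraction remaining after one interval: e^(−kτ) = e^(−0.04501 × 18.0) = 0.4448
R = 1 / (1 − 0.4448) = 1.801
Css,max = 37.1 × 1.801 ≈ 66.8 µg/mL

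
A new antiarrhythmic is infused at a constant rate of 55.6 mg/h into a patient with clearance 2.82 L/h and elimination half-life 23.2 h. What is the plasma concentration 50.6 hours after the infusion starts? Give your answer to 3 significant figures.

15.4 µg/mL

Css = rate / CL = 55.6 / 2.82 = 19.72 µg/mL
k = ln 2 / 23.2 = 0.02988 h⁻¹
C(t) = Css (1 − e^(−kt)) = 19.72 × (1 − e^(−1.512)) = 19.72 × 0.7795 ≈ 15.4 µg/mL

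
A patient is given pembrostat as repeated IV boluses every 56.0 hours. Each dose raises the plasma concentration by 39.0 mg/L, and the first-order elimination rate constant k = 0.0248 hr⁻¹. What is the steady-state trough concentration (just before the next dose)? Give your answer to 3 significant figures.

Fraction remaining after one interval: e^(−kτ) = e^(−0.02480 × 56.0) = 0.2494
R = 1 / (1 − 0.2494) = 1.332
Css,max = 39.0 × 1.332 = 51.96 mg/L
Css,min = Css,max × e^(−kτ) = 51.96 × 0.2494 ≈ 13.0 mg/L

13.0 mg/L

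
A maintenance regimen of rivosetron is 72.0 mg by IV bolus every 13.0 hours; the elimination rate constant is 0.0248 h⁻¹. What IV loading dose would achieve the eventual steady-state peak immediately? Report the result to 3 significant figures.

261 mg

Accumulation ratio R = 1 / (1 − e^(−kτ)) = 1 / (1 − e^(−0.02480×13.0)) = 1 / (1 − 0.7244) = 3.629
Loading dose = maintenance dose × R = 72.0 × 3.629 ≈ 261 mg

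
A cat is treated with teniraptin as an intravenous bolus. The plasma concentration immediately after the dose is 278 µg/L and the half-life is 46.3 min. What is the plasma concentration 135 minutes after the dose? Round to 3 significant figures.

k = ln 2 / 46.3 = 0.01497 min⁻¹
C(t) = C₀ e^(−kt) = 278 × e^(−0.01497 × 135) = 278 × e^(−2.021) = 278 × 0.1325 ≈ 36.8 µg/L

36.8 µg/L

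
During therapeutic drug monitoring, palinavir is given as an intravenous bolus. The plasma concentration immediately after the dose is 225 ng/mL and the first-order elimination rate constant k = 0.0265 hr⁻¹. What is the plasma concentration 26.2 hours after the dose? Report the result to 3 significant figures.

112 ng/mL

C(t) = C₀ e^(−kt) = 225 × e^(−0.02650 × 26.2) = 225 × e^(−0.6943) = 225 × 0.4994 ≈ 112 ng/mL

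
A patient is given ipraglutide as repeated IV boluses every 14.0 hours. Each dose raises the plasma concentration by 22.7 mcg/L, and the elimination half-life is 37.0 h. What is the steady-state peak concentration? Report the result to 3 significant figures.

98.4 mcg/L

k = ln 2 / 37.0 = 0.01873 h⁻¹
Fraction remaining after one interval: e^(−kτ) = e^(−0.01873 × 14.0) = 0.7693
R = 1 / (1 − 0.7693) = 4.335
Css,max = 22.7 × 4.335 ≈ 98.4 mcg/L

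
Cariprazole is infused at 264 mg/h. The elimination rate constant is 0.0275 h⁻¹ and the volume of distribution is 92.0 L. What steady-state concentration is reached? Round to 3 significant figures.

104 µg/mL

CL = k · V = 0.0275 × 92.0 = 2.530 L/h
Css = rate / CL = 264 / 2.530 ≈ 104 µg/mL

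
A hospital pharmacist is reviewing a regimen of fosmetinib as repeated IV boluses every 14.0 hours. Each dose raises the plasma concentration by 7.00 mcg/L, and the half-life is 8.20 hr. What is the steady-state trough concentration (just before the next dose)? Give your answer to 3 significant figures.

3.09 mcg/L

k = ln 2 / 8.20 = 0.08453 hr⁻¹
Fraction remaining after one interval: e^(−kτ) = e^(−0.08453 × 14.0) = 0.3062
R = 1 / (1 − 0.3062) = 1.441
Css,max = 7.00 × 1.441 = 10.09 mcg/L
Css,min = Css,max × e^(−kτ) = 10.09 × 0.3062 ≈ 3.09 mcg/L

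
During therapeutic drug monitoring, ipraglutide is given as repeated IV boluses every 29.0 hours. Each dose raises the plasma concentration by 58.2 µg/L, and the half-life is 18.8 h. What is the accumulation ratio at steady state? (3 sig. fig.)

1.52

k = ln 2 / 18.8 = 0.03687 h⁻¹
Fraction remaining after one interval: e^(−kτ) = e^(−0.03687 × 29.0) = 0.3433
R = 1 / (1 − 0.3433) = 1 / 0.6567 ≈ 1.52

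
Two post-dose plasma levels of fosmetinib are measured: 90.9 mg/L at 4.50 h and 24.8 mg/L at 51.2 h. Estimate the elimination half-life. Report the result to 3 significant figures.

k = ln(C₁/C₂) / (t₂ − t₁) = ln(90.9/24.8) / (51.2 − 4.50)
  = 1.299 / 46.70 = 0.02781 h⁻¹
t½ = ln 2 / k = ln 2 / 0.02781 ≈ 24.9 hours

24.9 hours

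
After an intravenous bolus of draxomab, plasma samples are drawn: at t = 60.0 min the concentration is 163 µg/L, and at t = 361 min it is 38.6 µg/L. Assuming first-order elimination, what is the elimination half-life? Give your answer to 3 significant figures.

k = ln(C₁/C₂) / (t₂ − t₁) = ln(163/38.6) / (361 − 60.0)
  = 1.440 / 301.0 = 0.004786 min⁻¹
t½ = ln 2 / k = ln 2 / 0.004786 ≈ 145 minutes

145 minutes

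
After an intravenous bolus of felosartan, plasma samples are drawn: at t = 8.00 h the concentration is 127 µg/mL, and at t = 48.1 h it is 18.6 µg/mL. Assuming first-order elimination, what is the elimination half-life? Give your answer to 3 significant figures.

14.5 hours

k = ln(C₁/C₂) / (t₂ − t₁) = ln(127/18.6) / (48.1 − 8.00)
  = 1.921 / 40.10 = 0.04791 h⁻¹
t½ = ln 2 / k = ln 2 / 0.04791 ≈ 14.5 hours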